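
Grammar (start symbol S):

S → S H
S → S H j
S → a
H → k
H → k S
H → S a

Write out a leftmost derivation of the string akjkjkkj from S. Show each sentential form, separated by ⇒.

S ⇒ SHj ⇒ SHHj ⇒ SHjHHj ⇒ SHjHjHHj ⇒ aHjHjHHj ⇒ akjHjHHj ⇒ akjkjHHj ⇒ akjkjkHj ⇒ akjkjkkj

S ⇒ SHj   [S → S H j]
SHj ⇒ SHHj   [S → S H]
SHHj ⇒ SHjHHj   [S → S H j]
SHjHHj ⇒ SHjHjHHj   [S → S H j]
SHjHjHHj ⇒ aHjHjHHj   [S → a]
aHjHjHHj ⇒ akjHjHHj   [H → k]
akjHjHHj ⇒ akjkjHHj   [H → k]
akjkjHHj ⇒ akjkjkHj   [H → k]
akjkjkHj ⇒ akjkjkkj   [H → k]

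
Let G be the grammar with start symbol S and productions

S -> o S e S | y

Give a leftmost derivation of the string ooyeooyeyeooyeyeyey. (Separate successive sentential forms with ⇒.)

S ⇒ oSeS   [S -> o S e S]
oSeS ⇒ ooSeSeS   [S -> o S e S]
ooSeSeS ⇒ ooyeSeS   [S -> y]
ooyeSeS ⇒ ooyeoSeSeS   [S -> o S e S]
ooyeoSeSeS ⇒ ooyeooSeSeSeS   [S -> o S e S]
ooyeooSeSeSeS ⇒ ooyeooyeSeSeS   [S -> y]
ooyeooyeSeSeS ⇒ ooyeooyeyeSeS   [S -> y]
ooyeooyeyeSeS ⇒ ooyeooyeyeoSeSeS   [S -> o S e S]
ooyeooyeyeoSeSeS ⇒ ooyeooyeyeooSeSeSeS   [S -> o S e S]
ooyeooyeyeooSeSeSeS ⇒ ooyeooyeyeooyeSeSeS   [S -> y]
ooyeooyeyeooyeSeSeS ⇒ ooyeooyeyeooyeyeSeS   [S -> y]
ooyeooyeyeooyeyeSeS ⇒ ooyeooyeyeooyeyeyeS   [S -> y]
ooyeooyeyeooyeyeyeS ⇒ ooyeooyeyeooyeyeyey   [S -> y]

S⇒oSeS⇒ooSeSeS⇒ooyeSeS⇒ooyeoSeSeS⇒ooyeooSeSeSeS⇒ooyeooyeSeSeS⇒ooyeooyeyeSeS⇒ooyeooyeyeoSeSeS⇒ooyeooyeyeooSeSeSeS⇒ooyeooyeyeooyeSeSeS⇒ooyeooyeyeooyeyeSeS⇒ooyeooyeyeooyeyeyeS⇒ooyeooyeyeooyeyeyey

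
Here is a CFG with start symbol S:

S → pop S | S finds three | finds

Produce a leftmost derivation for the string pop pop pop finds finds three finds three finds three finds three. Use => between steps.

S => S finds three   [S → S finds three]
S finds three => pop S finds three   [S → pop S]
pop S finds three => pop S finds three finds three   [S → S finds three]
pop S finds three finds three => pop S finds three finds three finds three   [S → S finds three]
pop S finds three finds three finds three => pop pop S finds three finds three finds three   [S → pop S]
pop pop S finds three finds three finds three => pop pop pop S finds three finds three finds three   [S → pop S]
pop pop pop S finds three finds three finds three => pop pop pop S finds three finds three finds three finds three   [S → S finds three]
pop pop pop S finds three finds three finds three finds three => pop pop pop finds finds three finds three finds three finds three   [S → finds]

S => S finds three => pop S finds three => pop S finds three finds three => pop S finds three finds three finds three => pop pop S finds three finds three finds three => pop pop pop S finds three finds three finds three => pop pop pop S finds three finds three finds three finds three => pop pop pop finds finds three finds three finds three finds three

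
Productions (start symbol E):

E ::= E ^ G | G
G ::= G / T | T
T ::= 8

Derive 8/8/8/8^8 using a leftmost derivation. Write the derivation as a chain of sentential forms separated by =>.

E => E^G   [E ::= E ^ G]
E^G => G^G   [E ::= G]
G^G => G/T^G   [G ::= G / T]
G/T^G => G/T/T^G   [G ::= G / T]
G/T/T^G => G/T/T/T^G   [G ::= G / T]
G/T/T/T^G => T/T/T/T^G   [G ::= T]
T/T/T/T^G => 8/T/T/T^G   [T ::= 8]
8/T/T/T^G => 8/8/T/T^G   [T ::= 8]
8/8/T/T^G => 8/8/8/T^G   [T ::= 8]
8/8/8/T^G => 8/8/8/8^G   [T ::= 8]
8/8/8/8^G => 8/8/8/8^T   [G ::= T]
8/8/8/8^T => 8/8/8/8^8   [T ::= 8]

E => E^G => G^G => G/T^G => G/T/T^G => G/T/T/T^G => T/T/T/T^G => 8/T/T/T^G => 8/8/T/T^G => 8/8/8/T^G => 8/8/8/8^G => 8/8/8/8^T => 8/8/8/8^8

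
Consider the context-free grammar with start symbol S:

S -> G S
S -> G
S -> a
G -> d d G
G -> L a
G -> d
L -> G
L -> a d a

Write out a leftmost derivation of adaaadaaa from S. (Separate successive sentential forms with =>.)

S => GS   [S -> G S]
GS => LaS   [G -> L a]
LaS => adaaS   [L -> a d a]
adaaS => adaaGS   [S -> G S]
adaaGS => adaaLaS   [G -> L a]
adaaLaS => adaaadaaS   [L -> a d a]
adaaadaaS => adaaadaaa   [S -> a]

S => GS => LaS => adaaS => adaaGS => adaaLaS => adaaadaaS => adaaadaaa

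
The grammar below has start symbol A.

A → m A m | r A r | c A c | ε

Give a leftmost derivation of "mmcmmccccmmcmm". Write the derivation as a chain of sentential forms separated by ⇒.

A ⇒ mAm ⇒ mmAmm ⇒ mmcAcmm ⇒ mmcmAmcmm ⇒ mmcmmAmmcmm ⇒ mmcmmcAcmmcmm ⇒ mmcmmccAccmmcmm ⇒ mmcmmccccmmcmm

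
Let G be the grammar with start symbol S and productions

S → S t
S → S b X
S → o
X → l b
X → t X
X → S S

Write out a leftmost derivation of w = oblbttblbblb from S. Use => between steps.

S => SbX   [S → S b X]
SbX => SbXbX   [S → S b X]
SbXbX => StbXbX   [S → S t]
StbXbX => SttbXbX   [S → S t]
SttbXbX => SbXttbXbX   [S → S b X]
SbXttbXbX => obXttbXbX   [S → o]
obXttbXbX => oblbttbXbX   [X → l b]
oblbttbXbX => oblbttblbbX   [X → l b]
oblbttblbbX => oblbttblbblb   [X → l b]

S=>SbX=>SbXbX=>StbXbX=>SttbXbX=>SbXttbXbX=>obXttbXbX=>oblbttbXbX=>oblbttblbbX=>oblbttblbblb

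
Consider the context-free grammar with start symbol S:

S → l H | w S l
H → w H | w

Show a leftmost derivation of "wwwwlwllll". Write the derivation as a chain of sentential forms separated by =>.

S=>wSl=>wwSll=>wwwSlll=>wwwwSllll=>wwwwlHllll=>wwwwlwllll

S => wSl   [S → w S l]
wSl => wwSll   [S → w S l]
wwSll => wwwSlll   [S → w S l]
wwwSlll => wwwwSllll   [S → w S l]
wwwwSllll => wwwwlHllll   [S → l H]
wwwwlHllll => wwwwlwllll   [H → w]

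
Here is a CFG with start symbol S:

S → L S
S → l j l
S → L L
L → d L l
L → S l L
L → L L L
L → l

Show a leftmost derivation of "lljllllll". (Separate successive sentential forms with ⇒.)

S ⇒ LL   [S → L L]
LL ⇒ LLLL   [L → L L L]
LLLL ⇒ SlLLLL   [L → S l L]
SlLLLL ⇒ LSlLLLL   [S → L S]
LSlLLLL ⇒ lSlLLLL   [L → l]
lSlLLLL ⇒ lljllLLLL   [S → l j l]
lljllLLLL ⇒ lljlllLLL   [L → l]
lljlllLLL ⇒ lljllllLL   [L → l]
lljllllLL ⇒ lljlllllL   [L → l]
lljlllllL ⇒ lljllllll   [L → l]

S ⇒ LL ⇒ LLLL ⇒ SlLLLL ⇒ LSlLLLL ⇒ lSlLLLL ⇒ lljllLLLL ⇒ lljlllLLL ⇒ lljllllLL ⇒ lljlllllL ⇒ lljllllll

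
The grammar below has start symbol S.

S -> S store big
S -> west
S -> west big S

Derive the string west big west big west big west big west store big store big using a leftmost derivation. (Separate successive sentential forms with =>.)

S => S store big   [S -> S store big]
S store big => west big S store big   [S -> west big S]
west big S store big => west big west big S store big   [S -> west big S]
west big west big S store big => west big west big west big S store big   [S -> west big S]
west big west big west big S store big => west big west big west big west big S store big   [S -> west big S]
west big west big west big west big S store big => west big west big west big west big S store big store big   [S -> S store big]
west big west big west big west big S store big store big => west big west big west big west big west store big store big   [S -> west]

S => S store big => west big S store big => west big west big S store big => west big west big west big S store big => west big west big west big west big S store big => west big west big west big west big S store big store big => west big west big west big west big west store big store big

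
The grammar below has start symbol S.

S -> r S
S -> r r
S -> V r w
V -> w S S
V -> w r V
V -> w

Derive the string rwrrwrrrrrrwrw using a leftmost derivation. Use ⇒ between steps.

S⇒rS⇒rVrw⇒rwSSrw⇒rwrrSrw⇒rwrrVrwrw⇒rwrrwSSrwrw⇒rwrrwrSSrwrw⇒rwrrwrrrSrwrw⇒rwrrwrrrrrrwrw

S ⇒ rS   [S -> r S]
rS ⇒ rVrw   [S -> V r w]
rVrw ⇒ rwSSrw   [V -> w S S]
rwSSrw ⇒ rwrrSrw   [S -> r r]
rwrrSrw ⇒ rwrrVrwrw   [S -> V r w]
rwrrVrwrw ⇒ rwrrwSSrwrw   [V -> w S S]
rwrrwSSrwrw ⇒ rwrrwrSSrwrw   [S -> r S]
rwrrwrSSrwrw ⇒ rwrrwrrrSrwrw   [S -> r r]
rwrrwrrrSrwrw ⇒ rwrrwrrrrrrwrw   [S -> r r]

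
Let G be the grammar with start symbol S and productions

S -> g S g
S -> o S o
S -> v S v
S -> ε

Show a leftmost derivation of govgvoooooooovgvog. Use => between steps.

S => gSg => goSog => govSvog => govgSgvog => govgvSvgvog => govgvoSovgvog => govgvooSoovgvog => govgvoooSooovgvog => govgvooooSoooovgvog => govgvoooooooovgvog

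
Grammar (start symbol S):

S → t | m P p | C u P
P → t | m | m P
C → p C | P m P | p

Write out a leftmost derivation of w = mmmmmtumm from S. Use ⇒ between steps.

S ⇒ CuP ⇒ PmPuP ⇒ mmPuP ⇒ mmmPuP ⇒ mmmmPuP ⇒ mmmmmPuP ⇒ mmmmmtuP ⇒ mmmmmtumP ⇒ mmmmmtumm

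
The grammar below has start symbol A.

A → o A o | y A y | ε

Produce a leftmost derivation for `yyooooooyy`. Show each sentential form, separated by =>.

A => yAy => yyAyy => yyoAoyy => yyooAooyy => yyoooAoooyy => yyooooooyy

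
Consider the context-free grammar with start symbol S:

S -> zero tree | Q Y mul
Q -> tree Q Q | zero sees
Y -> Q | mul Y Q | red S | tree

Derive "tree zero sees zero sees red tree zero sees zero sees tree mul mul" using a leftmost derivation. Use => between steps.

S => Q Y mul   [S -> Q Y mul]
Q Y mul => tree Q Q Y mul   [Q -> tree Q Q]
tree Q Q Y mul => tree zero sees Q Y mul   [Q -> zero sees]
tree zero sees Q Y mul => tree zero sees zero sees Y mul   [Q -> zero sees]
tree zero sees zero sees Y mul => tree zero sees zero sees red S mul   [Y -> red S]
tree zero sees zero sees red S mul => tree zero sees zero sees red Q Y mul mul   [S -> Q Y mul]
tree zero sees zero sees red Q Y mul mul => tree zero sees zero sees red tree Q Q Y mul mul   [Q -> tree Q Q]
tree zero sees zero sees red tree Q Q Y mul mul => tree zero sees zero sees red tree zero sees Q Y mul mul   [Q -> zero sees]
tree zero sees zero sees red tree zero sees Q Y mul mul => tree zero sees zero sees red tree zero sees zero sees Y mul mul   [Q -> zero sees]
tree zero sees zero sees red tree zero sees zero sees Y mul mul => tree zero sees zero sees red tree zero sees zero sees tree mul mul   [Y -> tree]

S => Q Y mul => tree Q Q Y mul => tree zero sees Q Y mul => tree zero sees zero sees Y mul => tree zero sees zero sees red S mul => tree zero sees zero sees red Q Y mul mul => tree zero sees zero sees red tree Q Q Y mul mul => tree zero sees zero sees red tree zero sees Q Y mul mul => tree zero sees zero sees red tree zero sees zero sees Y mul mul => tree zero sees zero sees red tree zero sees zero sees tree mul mul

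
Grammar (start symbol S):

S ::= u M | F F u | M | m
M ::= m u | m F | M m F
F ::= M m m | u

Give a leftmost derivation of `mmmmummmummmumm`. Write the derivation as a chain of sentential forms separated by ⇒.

S ⇒ M   [S ::= M]
M ⇒ mF   [M ::= m F]
mF ⇒ mMmm   [F ::= M m m]
mMmm ⇒ mMmFmm   [M ::= M m F]
mMmFmm ⇒ mmFmFmm   [M ::= m F]
mmFmFmm ⇒ mmMmmmFmm   [F ::= M m m]
mmMmmmFmm ⇒ mmMmFmmmFmm   [M ::= M m F]
mmMmFmmmFmm ⇒ mmmFmFmmmFmm   [M ::= m F]
mmmFmFmmmFmm ⇒ mmmMmmmFmmmFmm   [F ::= M m m]
mmmMmmmFmmmFmm ⇒ mmmmummmFmmmFmm   [M ::= m u]
mmmmummmFmmmFmm ⇒ mmmmummmummmFmm   [F ::= u]
mmmmummmummmFmm ⇒ mmmmummmummmumm   [F ::= u]

S⇒M⇒mF⇒mMmm⇒mMmFmm⇒mmFmFmm⇒mmMmmmFmm⇒mmMmFmmmFmm⇒mmmFmFmmmFmm⇒mmmMmmmFmmmFmm⇒mmmmummmFmmmFmm⇒mmmmummmummmFmm⇒mmmmummmummmumm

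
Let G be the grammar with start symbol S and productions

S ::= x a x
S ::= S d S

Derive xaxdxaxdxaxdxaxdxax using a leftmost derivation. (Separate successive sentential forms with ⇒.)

S ⇒ SdS ⇒ xaxdS ⇒ xaxdSdS ⇒ xaxdxaxdS ⇒ xaxdxaxdSdS ⇒ xaxdxaxdSdSdS ⇒ xaxdxaxdxaxdSdS ⇒ xaxdxaxdxaxdxaxdS ⇒ xaxdxaxdxaxdxaxdxax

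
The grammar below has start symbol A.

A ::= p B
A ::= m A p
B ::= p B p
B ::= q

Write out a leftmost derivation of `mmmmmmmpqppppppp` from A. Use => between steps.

A => mAp   [A ::= m A p]
mAp => mmApp   [A ::= m A p]
mmApp => mmmAppp   [A ::= m A p]
mmmAppp => mmmmApppp   [A ::= m A p]
mmmmApppp => mmmmmAppppp   [A ::= m A p]
mmmmmAppppp => mmmmmmApppppp   [A ::= m A p]
mmmmmmApppppp => mmmmmmmAppppppp   [A ::= m A p]
mmmmmmmAppppppp => mmmmmmmpBppppppp   [A ::= p B]
mmmmmmmpBppppppp => mmmmmmmpqppppppp   [B ::= q]

A => mAp => mmApp => mmmAppp => mmmmApppp => mmmmmAppppp => mmmmmmApppppp => mmmmmmmAppppppp => mmmmmmmpBppppppp => mmmmmmmpqppppppp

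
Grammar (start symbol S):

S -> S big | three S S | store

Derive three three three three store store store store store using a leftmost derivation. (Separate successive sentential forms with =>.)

S => three S S   [S -> three S S]
three S S => three three S S S   [S -> three S S]
three three S S S => three three three S S S S   [S -> three S S]
three three three S S S S => three three three three S S S S S   [S -> three S S]
three three three three S S S S S => three three three three store S S S S   [S -> store]
three three three three store S S S S => three three three three store store S S S   [S -> store]
three three three three store store S S S => three three three three store store store S S   [S -> store]
three three three three store store store S S => three three three three store store store store S   [S -> store]
three three three three store store store store S => three three three three store store store store store   [S -> store]

S => three S S => three three S S S => three three three S S S S => three three three three S S S S S => three three three three store S S S S => three three three three store store S S S => three three three three store store store S S => three three three three store store store store S => three three three three store store store store store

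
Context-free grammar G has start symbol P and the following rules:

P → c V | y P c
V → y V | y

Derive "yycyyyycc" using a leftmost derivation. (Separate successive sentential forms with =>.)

P => yPc => yyPcc => yycVcc => yycyVcc => yycyyVcc => yycyyyVcc => yycyyyycc

P => yPc   [P → y P c]
yPc => yyPcc   [P → y P c]
yyPcc => yycVcc   [P → c V]
yycVcc => yycyVcc   [V → y V]
yycyVcc => yycyyVcc   [V → y V]
yycyyVcc => yycyyyVcc   [V → y V]
yycyyyVcc => yycyyyycc   [V → y]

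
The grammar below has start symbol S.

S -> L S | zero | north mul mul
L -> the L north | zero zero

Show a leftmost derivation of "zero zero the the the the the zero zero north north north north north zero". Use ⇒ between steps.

S ⇒ L S ⇒ zero zero S ⇒ zero zero L S ⇒ zero zero the L north S ⇒ zero zero the the L north north S ⇒ zero zero the the the L north north north S ⇒ zero zero the the the the L north north north north S ⇒ zero zero the the the the the L north north north north north S ⇒ zero zero the the the the the zero zero north north north north north S ⇒ zero zero the the the the the zero zero north north north north north zero

S ⇒ L S   [S -> L S]
L S ⇒ zero zero S   [L -> zero zero]
zero zero S ⇒ zero zero L S   [S -> L S]
zero zero L S ⇒ zero zero the L north S   [L -> the L north]
zero zero the L north S ⇒ zero zero the the L north north S   [L -> the L north]
zero zero the the L north north S ⇒ zero zero the the the L north north north S   [L -> the L north]
zero zero the the the L north north north S ⇒ zero zero the the the the L north north north north S   [L -> the L north]
zero zero the the the the L north north north north S ⇒ zero zero the the the the the L north north north north north S   [L -> the L north]
zero zero the the the the the L north north north north north S ⇒ zero zero the the the the the zero zero north north north north north S   [L -> zero zero]
zero zero the the the the the zero zero north north north north north S ⇒ zero zero the the the the the zero zero north north north north north zero   [S -> zero]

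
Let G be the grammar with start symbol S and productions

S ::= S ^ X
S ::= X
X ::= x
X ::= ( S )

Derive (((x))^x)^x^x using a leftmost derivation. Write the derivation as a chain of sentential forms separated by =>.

S=>S^X=>S^X^X=>X^X^X=>(S)^X^X=>(S^X)^X^X=>(X^X)^X^X=>((S)^X)^X^X=>((X)^X)^X^X=>(((S))^X)^X^X=>(((X))^X)^X^X=>(((x))^X)^X^X=>(((x))^x)^X^X=>(((x))^x)^x^X=>(((x))^x)^x^x

S => S^X   [S ::= S ^ X]
S^X => S^X^X   [S ::= S ^ X]
S^X^X => X^X^X   [S ::= X]
X^X^X => (S)^X^X   [X ::= ( S )]
(S)^X^X => (S^X)^X^X   [S ::= S ^ X]
(S^X)^X^X => (X^X)^X^X   [S ::= X]
(X^X)^X^X => ((S)^X)^X^X   [X ::= ( S )]
((S)^X)^X^X => ((X)^X)^X^X   [S ::= X]
((X)^X)^X^X => (((S))^X)^X^X   [X ::= ( S )]
(((S))^X)^X^X => (((X))^X)^X^X   [S ::= X]
(((X))^X)^X^X => (((x))^X)^X^X   [X ::= x]
(((x))^X)^X^X => (((x))^x)^X^X   [X ::= x]
(((x))^x)^X^X => (((x))^x)^x^X   [X ::= x]
(((x))^x)^x^X => (((x))^x)^x^x   [X ::= x]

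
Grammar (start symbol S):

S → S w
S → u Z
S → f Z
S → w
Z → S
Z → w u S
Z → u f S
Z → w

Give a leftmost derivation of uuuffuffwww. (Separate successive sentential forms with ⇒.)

S⇒Sw⇒uZw⇒uSw⇒uuZw⇒uuufSw⇒uuufSww⇒uuuffZww⇒uuuffufSww⇒uuuffuffZww⇒uuuffuffwww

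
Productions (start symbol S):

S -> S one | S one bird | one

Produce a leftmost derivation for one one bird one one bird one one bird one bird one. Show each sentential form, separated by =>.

S => S one => S one bird one => S one bird one bird one => S one one bird one bird one => S one bird one one bird one bird one => S one one bird one one bird one bird one => S one bird one one bird one one bird one bird one => one one bird one one bird one one bird one bird one

S => S one   [S -> S one]
S one => S one bird one   [S -> S one bird]
S one bird one => S one bird one bird one   [S -> S one bird]
S one bird one bird one => S one one bird one bird one   [S -> S one]
S one one bird one bird one => S one bird one one bird one bird one   [S -> S one bird]
S one bird one one bird one bird one => S one one bird one one bird one bird one   [S -> S one]
S one one bird one one bird one bird one => S one bird one one bird one one bird one bird one   [S -> S one bird]
S one bird one one bird one one bird one bird one => one one bird one one bird one one bird one bird one   [S -> one]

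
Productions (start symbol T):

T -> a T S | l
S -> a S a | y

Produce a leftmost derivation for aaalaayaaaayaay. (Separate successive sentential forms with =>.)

T => aTS => aaTSS => aaaTSSS => aaalSSS => aaalaSaSS => aaalaaSaaSS => aaalaayaaSS => aaalaayaaaSaS => aaalaayaaaaSaaS => aaalaayaaaayaaS => aaalaayaaaayaay

T => aTS   [T -> a T S]
aTS => aaTSS   [T -> a T S]
aaTSS => aaaTSSS   [T -> a T S]
aaaTSSS => aaalSSS   [T -> l]
aaalSSS => aaalaSaSS   [S -> a S a]
aaalaSaSS => aaalaaSaaSS   [S -> a S a]
aaalaaSaaSS => aaalaayaaSS   [S -> y]
aaalaayaaSS => aaalaayaaaSaS   [S -> a S a]
aaalaayaaaSaS => aaalaayaaaaSaaS   [S -> a S a]
aaalaayaaaaSaaS => aaalaayaaaayaaS   [S -> y]
aaalaayaaaayaaS => aaalaayaaaayaay   [S -> y]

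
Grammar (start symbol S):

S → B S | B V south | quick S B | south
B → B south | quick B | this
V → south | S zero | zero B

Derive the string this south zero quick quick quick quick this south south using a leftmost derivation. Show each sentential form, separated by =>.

S => B V south   [S → B V south]
B V south => B south V south   [B → B south]
B south V south => this south V south   [B → this]
this south V south => this south zero B south   [V → zero B]
this south zero B south => this south zero quick B south   [B → quick B]
this south zero quick B south => this south zero quick B south south   [B → B south]
this south zero quick B south south => this south zero quick quick B south south   [B → quick B]
this south zero quick quick B south south => this south zero quick quick quick B south south   [B → quick B]
this south zero quick quick quick B south south => this south zero quick quick quick quick B south south   [B → quick B]
this south zero quick quick quick quick B south south => this south zero quick quick quick quick this south south   [B → this]

S => B V south => B south V south => this south V south => this south zero B south => this south zero quick B south => this south zero quick B south south => this south zero quick quick B south south => this south zero quick quick quick B south south => this south zero quick quick quick quick B south south => this south zero quick quick quick quick this south south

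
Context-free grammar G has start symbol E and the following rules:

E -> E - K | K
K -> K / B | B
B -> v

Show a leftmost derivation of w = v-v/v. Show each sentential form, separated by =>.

E=>E-K=>K-K=>B-K=>v-K=>v-K/B=>v-B/B=>v-v/B=>v-v/v

E => E-K   [E -> E - K]
E-K => K-K   [E -> K]
K-K => B-K   [K -> B]
B-K => v-K   [B -> v]
v-K => v-K/B   [K -> K / B]
v-K/B => v-B/B   [K -> B]
v-B/B => v-v/B   [B -> v]
v-v/B => v-v/v   [B -> v]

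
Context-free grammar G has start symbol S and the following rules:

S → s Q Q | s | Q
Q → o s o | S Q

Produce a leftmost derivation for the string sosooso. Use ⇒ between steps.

S ⇒ Q ⇒ SQ ⇒ sQ ⇒ sSQ ⇒ sQQ ⇒ sosoQ ⇒ sosooso

S ⇒ Q   [S → Q]
Q ⇒ SQ   [Q → S Q]
SQ ⇒ sQ   [S → s]
sQ ⇒ sSQ   [Q → S Q]
sSQ ⇒ sQQ   [S → Q]
sQQ ⇒ sosoQ   [Q → o s o]
sosoQ ⇒ sosooso   [Q → o s o]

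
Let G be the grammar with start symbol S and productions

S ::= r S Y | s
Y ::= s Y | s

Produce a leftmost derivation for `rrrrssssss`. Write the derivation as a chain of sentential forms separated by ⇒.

S ⇒ rSY ⇒ rrSYY ⇒ rrrSYYY ⇒ rrrrSYYYY ⇒ rrrrsYYYY ⇒ rrrrssYYYY ⇒ rrrrsssYYY ⇒ rrrrssssYY ⇒ rrrrsssssY ⇒ rrrrssssss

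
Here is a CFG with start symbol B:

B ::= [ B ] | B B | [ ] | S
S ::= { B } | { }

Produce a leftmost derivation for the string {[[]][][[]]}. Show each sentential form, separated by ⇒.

B ⇒ S ⇒ {B} ⇒ {BB} ⇒ {[B]B} ⇒ {[[]]B} ⇒ {[[]]BB} ⇒ {[[]][]B} ⇒ {[[]][][B]} ⇒ {[[]][][[]]}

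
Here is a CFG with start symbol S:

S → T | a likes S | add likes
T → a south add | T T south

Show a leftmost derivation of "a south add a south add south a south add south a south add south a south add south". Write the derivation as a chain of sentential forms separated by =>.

S => T   [S → T]
T => T T south   [T → T T south]
T T south => T T south T south   [T → T T south]
T T south T south => T T south T south T south   [T → T T south]
T T south T south T south => T T south T south T south T south   [T → T T south]
T T south T south T south T south => a south add T south T south T south T south   [T → a south add]
a south add T south T south T south T south => a south add a south add south T south T south T south   [T → a south add]
a south add a south add south T south T south T south => a south add a south add south a south add south T south T south   [T → a south add]
a south add a south add south a south add south T south T south => a south add a south add south a south add south a south add south T south   [T → a south add]
a south add a south add south a south add south a south add south T south => a south add a south add south a south add south a south add south a south add south   [T → a south add]

S => T => T T south => T T south T south => T T south T south T south => T T south T south T south T south => a south add T south T south T south T south => a south add a south add south T south T south T south => a south add a south add south a south add south T south T south => a south add a south add south a south add south a south add south T south => a south add a south add south a south add south a south add south a south add south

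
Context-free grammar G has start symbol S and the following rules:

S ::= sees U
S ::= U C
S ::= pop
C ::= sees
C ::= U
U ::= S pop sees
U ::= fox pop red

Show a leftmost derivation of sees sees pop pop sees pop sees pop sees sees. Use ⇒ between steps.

S ⇒ U C ⇒ S pop sees C ⇒ sees U pop sees C ⇒ sees S pop sees pop sees C ⇒ sees sees U pop sees pop sees C ⇒ sees sees S pop sees pop sees pop sees C ⇒ sees sees pop pop sees pop sees pop sees C ⇒ sees sees pop pop sees pop sees pop sees sees

S ⇒ U C   [S ::= U C]
U C ⇒ S pop sees C   [U ::= S pop sees]
S pop sees C ⇒ sees U pop sees C   [S ::= sees U]
sees U pop sees C ⇒ sees S pop sees pop sees C   [U ::= S pop sees]
sees S pop sees pop sees C ⇒ sees sees U pop sees pop sees C   [S ::= sees U]
sees sees U pop sees pop sees C ⇒ sees sees S pop sees pop sees pop sees C   [U ::= S pop sees]
sees sees S pop sees pop sees pop sees C ⇒ sees sees pop pop sees pop sees pop sees C   [S ::= pop]
sees sees pop pop sees pop sees pop sees C ⇒ sees sees pop pop sees pop sees pop sees sees   [C ::= sees]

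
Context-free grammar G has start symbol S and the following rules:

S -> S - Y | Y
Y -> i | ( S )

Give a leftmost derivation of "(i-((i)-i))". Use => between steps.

S => Y   [S -> Y]
Y => (S)   [Y -> ( S )]
(S) => (S-Y)   [S -> S - Y]
(S-Y) => (Y-Y)   [S -> Y]
(Y-Y) => (i-Y)   [Y -> i]
(i-Y) => (i-(S))   [Y -> ( S )]
(i-(S)) => (i-(S-Y))   [S -> S - Y]
(i-(S-Y)) => (i-(Y-Y))   [S -> Y]
(i-(Y-Y)) => (i-((S)-Y))   [Y -> ( S )]
(i-((S)-Y)) => (i-((Y)-Y))   [S -> Y]
(i-((Y)-Y)) => (i-((i)-Y))   [Y -> i]
(i-((i)-Y)) => (i-((i)-i))   [Y -> i]

S => Y => (S) => (S-Y) => (Y-Y) => (i-Y) => (i-(S)) => (i-(S-Y)) => (i-(Y-Y)) => (i-((S)-Y)) => (i-((Y)-Y)) => (i-((i)-Y)) => (i-((i)-i))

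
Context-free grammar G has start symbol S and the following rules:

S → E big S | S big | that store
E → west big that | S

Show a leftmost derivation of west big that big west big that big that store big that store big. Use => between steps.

S => S big   [S → S big]
S big => E big S big   [S → E big S]
E big S big => S big S big   [E → S]
S big S big => E big S big S big   [S → E big S]
E big S big S big => west big that big S big S big   [E → west big that]
west big that big S big S big => west big that big E big S big S big   [S → E big S]
west big that big E big S big S big => west big that big west big that big S big S big   [E → west big that]
west big that big west big that big S big S big => west big that big west big that big that store big S big   [S → that store]
west big that big west big that big that store big S big => west big that big west big that big that store big that store big   [S → that store]

S => S big => E big S big => S big S big => E big S big S big => west big that big S big S big => west big that big E big S big S big => west big that big west big that big S big S big => west big that big west big that big that store big S big => west big that big west big that big that store big that store big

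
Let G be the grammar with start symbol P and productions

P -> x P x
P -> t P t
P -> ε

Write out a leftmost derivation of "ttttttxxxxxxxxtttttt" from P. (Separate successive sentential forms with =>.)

P => tPt => ttPtt => tttPttt => ttttPtttt => tttttPttttt => ttttttPtttttt => ttttttxPxtttttt => ttttttxxPxxtttttt => ttttttxxxPxxxtttttt => ttttttxxxxPxxxxtttttt => ttttttxxxxxxxxtttttt

P => tPt   [P -> t P t]
tPt => ttPtt   [P -> t P t]
ttPtt => tttPttt   [P -> t P t]
tttPttt => ttttPtttt   [P -> t P t]
ttttPtttt => tttttPttttt   [P -> t P t]
tttttPttttt => ttttttPtttttt   [P -> t P t]
ttttttPtttttt => ttttttxPxtttttt   [P -> x P x]
ttttttxPxtttttt => ttttttxxPxxtttttt   [P -> x P x]
ttttttxxPxxtttttt => ttttttxxxPxxxtttttt   [P -> x P x]
ttttttxxxPxxxtttttt => ttttttxxxxPxxxxtttttt   [P -> x P x]
ttttttxxxxPxxxxtttttt => ttttttxxxxxxxxtttttt   [P -> ε]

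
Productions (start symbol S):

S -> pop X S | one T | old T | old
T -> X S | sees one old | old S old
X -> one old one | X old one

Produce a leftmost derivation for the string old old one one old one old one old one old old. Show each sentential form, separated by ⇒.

S ⇒ old T ⇒ old old S old ⇒ old old one T old ⇒ old old one X S old ⇒ old old one one old one S old ⇒ old old one one old one old T old ⇒ old old one one old one old X S old ⇒ old old one one old one old one old one S old ⇒ old old one one old one old one old one old old

S ⇒ old T   [S -> old T]
old T ⇒ old old S old   [T -> old S old]
old old S old ⇒ old old one T old   [S -> one T]
old old one T old ⇒ old old one X S old   [T -> X S]
old old one X S old ⇒ old old one one old one S old   [X -> one old one]
old old one one old one S old ⇒ old old one one old one old T old   [S -> old T]
old old one one old one old T old ⇒ old old one one old one old X S old   [T -> X S]
old old one one old one old X S old ⇒ old old one one old one old one old one S old   [X -> one old one]
old old one one old one old one old one S old ⇒ old old one one old one old one old one old old   [S -> old]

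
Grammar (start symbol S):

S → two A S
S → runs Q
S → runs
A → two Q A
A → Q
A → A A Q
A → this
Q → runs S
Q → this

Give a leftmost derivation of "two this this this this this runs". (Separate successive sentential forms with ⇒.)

S ⇒ two A S ⇒ two A A Q S ⇒ two this A Q S ⇒ two this A A Q Q S ⇒ two this this A Q Q S ⇒ two this this this Q Q S ⇒ two this this this this Q S ⇒ two this this this this this S ⇒ two this this this this this runs

S ⇒ two A S   [S → two A S]
two A S ⇒ two A A Q S   [A → A A Q]
two A A Q S ⇒ two this A Q S   [A → this]
two this A Q S ⇒ two this A A Q Q S   [A → A A Q]
two this A A Q Q S ⇒ two this this A Q Q S   [A → this]
two this this A Q Q S ⇒ two this this this Q Q S   [A → this]
two this this this Q Q S ⇒ two this this this this Q S   [Q → this]
two this this this this Q S ⇒ two this this this this this S   [Q → this]
two this this this this this S ⇒ two this this this this this runs   [S → runs]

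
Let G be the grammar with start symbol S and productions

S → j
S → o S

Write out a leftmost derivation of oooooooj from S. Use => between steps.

S => oS => ooS => oooS => ooooS => oooooS => ooooooS => oooooooS => oooooooj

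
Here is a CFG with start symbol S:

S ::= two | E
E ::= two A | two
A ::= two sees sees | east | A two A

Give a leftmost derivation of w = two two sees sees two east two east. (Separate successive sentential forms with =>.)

S => E => two A => two A two A => two A two A two A => two two sees sees two A two A => two two sees sees two east two A => two two sees sees two east two east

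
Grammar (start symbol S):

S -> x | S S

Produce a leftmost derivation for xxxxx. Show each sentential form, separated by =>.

S => SS => SSS => SSSS => SSSSS => xSSSS => xxSSS => xxxSS => xxxxS => xxxxx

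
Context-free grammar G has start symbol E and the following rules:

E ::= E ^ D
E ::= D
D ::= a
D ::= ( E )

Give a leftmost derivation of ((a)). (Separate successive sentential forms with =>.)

E => D   [E ::= D]
D => (E)   [D ::= ( E )]
(E) => (D)   [E ::= D]
(D) => ((E))   [D ::= ( E )]
((E)) => ((D))   [E ::= D]
((D)) => ((a))   [D ::= a]

E => D => (E) => (D) => ((E)) => ((D)) => ((a))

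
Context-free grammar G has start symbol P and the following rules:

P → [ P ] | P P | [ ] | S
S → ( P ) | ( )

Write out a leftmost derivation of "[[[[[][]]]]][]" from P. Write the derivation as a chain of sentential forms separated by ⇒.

P ⇒ PP   [P → P P]
PP ⇒ [P]P   [P → [ P ]]
[P]P ⇒ [[P]]P   [P → [ P ]]
[[P]]P ⇒ [[[P]]]P   [P → [ P ]]
[[[P]]]P ⇒ [[[[P]]]]P   [P → [ P ]]
[[[[P]]]]P ⇒ [[[[PP]]]]P   [P → P P]
[[[[PP]]]]P ⇒ [[[[[]P]]]]P   [P → [ ]]
[[[[[]P]]]]P ⇒ [[[[[][]]]]]P   [P → [ ]]
[[[[[][]]]]]P ⇒ [[[[[][]]]]][]   [P → [ ]]

P⇒PP⇒[P]P⇒[[P]]P⇒[[[P]]]P⇒[[[[P]]]]P⇒[[[[PP]]]]P⇒[[[[[]P]]]]P⇒[[[[[][]]]]]P⇒[[[[[][]]]]][]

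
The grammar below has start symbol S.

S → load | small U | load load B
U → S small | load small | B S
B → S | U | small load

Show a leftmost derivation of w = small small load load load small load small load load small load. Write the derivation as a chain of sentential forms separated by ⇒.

S ⇒ small U ⇒ small B S ⇒ small small load S ⇒ small small load load load B ⇒ small small load load load S ⇒ small small load load load small U ⇒ small small load load load small B S ⇒ small small load load load small U S ⇒ small small load load load small S small S ⇒ small small load load load small load small S ⇒ small small load load load small load small load load B ⇒ small small load load load small load small load load small load

S ⇒ small U   [S → small U]
small U ⇒ small B S   [U → B S]
small B S ⇒ small small load S   [B → small load]
small small load S ⇒ small small load load load B   [S → load load B]
small small load load load B ⇒ small small load load load S   [B → S]
small small load load load S ⇒ small small load load load small U   [S → small U]
small small load load load small U ⇒ small small load load load small B S   [U → B S]
small small load load load small B S ⇒ small small load load load small U S   [B → U]
small small load load load small U S ⇒ small small load load load small S small S   [U → S small]
small small load load load small S small S ⇒ small small load load load small load small S   [S → load]
small small load load load small load small S ⇒ small small load load load small load small load load B   [S → load load B]
small small load load load small load small load load B ⇒ small small load load load small load small load load small load   [B → small load]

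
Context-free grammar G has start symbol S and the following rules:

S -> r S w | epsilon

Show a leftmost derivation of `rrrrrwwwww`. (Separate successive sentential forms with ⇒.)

S ⇒ rSw   [S -> r S w]
rSw ⇒ rrSww   [S -> r S w]
rrSww ⇒ rrrSwww   [S -> r S w]
rrrSwww ⇒ rrrrSwwww   [S -> r S w]
rrrrSwwww ⇒ rrrrrSwwwww   [S -> r S w]
rrrrrSwwwww ⇒ rrrrrwwwww   [S -> epsilon]

S ⇒ rSw ⇒ rrSww ⇒ rrrSwww ⇒ rrrrSwwww ⇒ rrrrrSwwwww ⇒ rrrrrwwwww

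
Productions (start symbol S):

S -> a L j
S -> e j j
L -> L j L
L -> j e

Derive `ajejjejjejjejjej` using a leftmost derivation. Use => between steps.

S => aLj => aLjLj => aLjLjLj => ajejLjLj => ajejLjLjLj => ajejLjLjLjLj => ajejjejLjLjLj => ajejjejjejLjLj => ajejjejjejjejLj => ajejjejjejjejjej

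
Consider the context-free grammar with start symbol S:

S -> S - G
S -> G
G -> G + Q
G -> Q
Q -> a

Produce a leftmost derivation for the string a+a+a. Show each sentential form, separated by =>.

S => G   [S -> G]
G => G+Q   [G -> G + Q]
G+Q => G+Q+Q   [G -> G + Q]
G+Q+Q => Q+Q+Q   [G -> Q]
Q+Q+Q => a+Q+Q   [Q -> a]
a+Q+Q => a+a+Q   [Q -> a]
a+a+Q => a+a+a   [Q -> a]

S=>G=>G+Q=>G+Q+Q=>Q+Q+Q=>a+Q+Q=>a+a+Q=>a+a+a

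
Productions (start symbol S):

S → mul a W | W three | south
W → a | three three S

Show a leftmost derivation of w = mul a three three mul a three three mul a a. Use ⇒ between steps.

S ⇒ mul a W ⇒ mul a three three S ⇒ mul a three three mul a W ⇒ mul a three three mul a three three S ⇒ mul a three three mul a three three mul a W ⇒ mul a three three mul a three three mul a a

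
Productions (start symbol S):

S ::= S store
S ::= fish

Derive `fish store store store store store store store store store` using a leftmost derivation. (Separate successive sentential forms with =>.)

S => S store   [S ::= S store]
S store => S store store   [S ::= S store]
S store store => S store store store   [S ::= S store]
S store store store => S store store store store   [S ::= S store]
S store store store store => S store store store store store   [S ::= S store]
S store store store store store => S store store store store store store   [S ::= S store]
S store store store store store store => S store store store store store store store   [S ::= S store]
S store store store store store store store => S store store store store store store store store   [S ::= S store]
S store store store store store store store store => S store store store store store store store store store   [S ::= S store]
S store store store store store store store store store => fish store store store store store store store store store   [S ::= fish]

S => S store => S store store => S store store store => S store store store store => S store store store store store => S store store store store store store => S store store store store store store store => S store store store store store store store store => S store store store store store store store store store => fish store store store store store store store store store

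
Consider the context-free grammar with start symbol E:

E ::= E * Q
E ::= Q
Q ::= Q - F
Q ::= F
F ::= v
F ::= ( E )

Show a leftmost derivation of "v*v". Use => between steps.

E => E*Q => Q*Q => F*Q => v*Q => v*F => v*v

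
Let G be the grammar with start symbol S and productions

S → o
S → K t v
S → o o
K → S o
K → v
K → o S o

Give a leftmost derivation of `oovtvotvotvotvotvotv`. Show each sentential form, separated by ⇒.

S ⇒ Ktv ⇒ Sotv ⇒ Ktvotv ⇒ Sotvotv ⇒ Ktvotvotv ⇒ oSotvotvotv ⇒ oKtvotvotvotv ⇒ oSotvotvotvotv ⇒ oKtvotvotvotvotv ⇒ ooSotvotvotvotvotv ⇒ ooKtvotvotvotvotvotv ⇒ oovtvotvotvotvotvotv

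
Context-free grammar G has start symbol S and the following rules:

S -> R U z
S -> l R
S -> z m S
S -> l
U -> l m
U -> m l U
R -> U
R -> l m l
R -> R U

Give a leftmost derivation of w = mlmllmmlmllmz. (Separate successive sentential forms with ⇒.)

S ⇒ RUz   [S -> R U z]
RUz ⇒ UUz   [R -> U]
UUz ⇒ mlUUz   [U -> m l U]
mlUUz ⇒ mlmlUUz   [U -> m l U]
mlmlUUz ⇒ mlmllmUz   [U -> l m]
mlmllmUz ⇒ mlmllmmlUz   [U -> m l U]
mlmllmmlUz ⇒ mlmllmmlmlUz   [U -> m l U]
mlmllmmlmlUz ⇒ mlmllmmlmllmz   [U -> l m]

S ⇒ RUz ⇒ UUz ⇒ mlUUz ⇒ mlmlUUz ⇒ mlmllmUz ⇒ mlmllmmlUz ⇒ mlmllmmlmlUz ⇒ mlmllmmlmllmz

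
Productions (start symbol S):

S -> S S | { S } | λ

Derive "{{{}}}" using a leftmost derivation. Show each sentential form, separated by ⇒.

S⇒SS⇒SSS⇒{S}SS⇒{SS}SS⇒{{S}S}SS⇒{{{S}}S}SS⇒{{{}}S}SS⇒{{{}}}SS⇒{{{}}}S⇒{{{}}}

S ⇒ SS   [S -> S S]
SS ⇒ SSS   [S -> S S]
SSS ⇒ {S}SS   [S -> { S }]
{S}SS ⇒ {SS}SS   [S -> S S]
{SS}SS ⇒ {{S}S}SS   [S -> { S }]
{{S}S}SS ⇒ {{{S}}S}SS   [S -> { S }]
{{{S}}S}SS ⇒ {{{}}S}SS   [S -> λ]
{{{}}S}SS ⇒ {{{}}}SS   [S -> λ]
{{{}}}SS ⇒ {{{}}}S   [S -> λ]
{{{}}}S ⇒ {{{}}}   [S -> λ]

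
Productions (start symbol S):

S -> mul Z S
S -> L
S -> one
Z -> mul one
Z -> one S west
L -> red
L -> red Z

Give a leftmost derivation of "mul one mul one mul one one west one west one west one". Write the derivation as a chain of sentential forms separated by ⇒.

S ⇒ mul Z S ⇒ mul one S west S ⇒ mul one mul Z S west S ⇒ mul one mul one S west S west S ⇒ mul one mul one mul Z S west S west S ⇒ mul one mul one mul one S west S west S west S ⇒ mul one mul one mul one one west S west S west S ⇒ mul one mul one mul one one west one west S west S ⇒ mul one mul one mul one one west one west one west S ⇒ mul one mul one mul one one west one west one west one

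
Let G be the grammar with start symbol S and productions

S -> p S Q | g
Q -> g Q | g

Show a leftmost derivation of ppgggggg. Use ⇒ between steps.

S ⇒ pSQ ⇒ ppSQQ ⇒ ppgQQ ⇒ ppggQQ ⇒ ppgggQQ ⇒ ppggggQ ⇒ ppgggggQ ⇒ ppgggggg

S ⇒ pSQ   [S -> p S Q]
pSQ ⇒ ppSQQ   [S -> p S Q]
ppSQQ ⇒ ppgQQ   [S -> g]
ppgQQ ⇒ ppggQQ   [Q -> g Q]
ppggQQ ⇒ ppgggQQ   [Q -> g Q]
ppgggQQ ⇒ ppggggQ   [Q -> g]
ppggggQ ⇒ ppgggggQ   [Q -> g Q]
ppgggggQ ⇒ ppgggggg   [Q -> g]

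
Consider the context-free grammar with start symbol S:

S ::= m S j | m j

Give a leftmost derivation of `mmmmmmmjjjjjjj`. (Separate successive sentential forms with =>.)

S=>mSj=>mmSjj=>mmmSjjj=>mmmmSjjjj=>mmmmmSjjjjj=>mmmmmmSjjjjjj=>mmmmmmmjjjjjjj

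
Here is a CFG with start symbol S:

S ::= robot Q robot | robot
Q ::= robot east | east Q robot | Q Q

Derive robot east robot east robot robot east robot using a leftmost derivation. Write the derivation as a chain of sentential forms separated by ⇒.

S ⇒ robot Q robot   [S ::= robot Q robot]
robot Q robot ⇒ robot Q Q robot   [Q ::= Q Q]
robot Q Q robot ⇒ robot east Q robot Q robot   [Q ::= east Q robot]
robot east Q robot Q robot ⇒ robot east robot east robot Q robot   [Q ::= robot east]
robot east robot east robot Q robot ⇒ robot east robot east robot robot east robot   [Q ::= robot east]

S ⇒ robot Q robot ⇒ robot Q Q robot ⇒ robot east Q robot Q robot ⇒ robot east robot east robot Q robot ⇒ robot east robot east robot robot east robot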